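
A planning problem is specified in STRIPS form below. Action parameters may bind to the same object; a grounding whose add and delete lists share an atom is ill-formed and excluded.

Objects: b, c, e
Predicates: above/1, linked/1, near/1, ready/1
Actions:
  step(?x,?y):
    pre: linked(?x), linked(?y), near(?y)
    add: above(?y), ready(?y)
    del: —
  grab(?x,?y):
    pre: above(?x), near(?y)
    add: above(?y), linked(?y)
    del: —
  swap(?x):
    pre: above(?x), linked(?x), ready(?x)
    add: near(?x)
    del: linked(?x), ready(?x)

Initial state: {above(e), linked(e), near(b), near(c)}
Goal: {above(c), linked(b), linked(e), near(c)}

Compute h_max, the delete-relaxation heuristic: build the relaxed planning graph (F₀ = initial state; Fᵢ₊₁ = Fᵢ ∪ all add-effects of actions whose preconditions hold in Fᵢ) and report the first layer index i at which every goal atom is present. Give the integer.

F0 = init (4 atoms)
F1 = F0 ∪ {above(b), above(c), linked(b), linked(c)}  (8 atoms)
goal ⊆ F1  ⇒  h_max = 1

1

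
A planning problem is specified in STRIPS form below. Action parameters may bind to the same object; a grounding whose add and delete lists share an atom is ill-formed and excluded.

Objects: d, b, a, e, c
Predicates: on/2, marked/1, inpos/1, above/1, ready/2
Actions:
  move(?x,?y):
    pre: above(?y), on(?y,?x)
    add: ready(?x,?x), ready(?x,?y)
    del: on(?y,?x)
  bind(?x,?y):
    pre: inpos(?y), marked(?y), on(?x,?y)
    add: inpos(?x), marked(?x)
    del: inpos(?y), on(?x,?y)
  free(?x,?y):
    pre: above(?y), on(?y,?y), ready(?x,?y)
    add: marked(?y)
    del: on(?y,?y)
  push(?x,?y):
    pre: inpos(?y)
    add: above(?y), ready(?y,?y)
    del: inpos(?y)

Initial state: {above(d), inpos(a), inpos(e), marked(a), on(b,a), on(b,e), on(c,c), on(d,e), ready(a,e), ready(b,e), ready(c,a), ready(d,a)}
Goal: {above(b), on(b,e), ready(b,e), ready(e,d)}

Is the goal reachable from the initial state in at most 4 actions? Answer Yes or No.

Yes

1. move(e,d)  →  {above(d), inpos(a), inpos(e), marked(a), on(b,a), on(b,e), on(c,c), ready(a,e), ready(b,e), ready(c,a), ready(d,a), ready(e,d), ready(e,e)}
2. bind(b,a)  →  {above(d), inpos(b), inpos(e), marked(a), marked(b), on(b,e), on(c,c), ready(a,e), ready(b,e), ready(c,a), ready(d,a), ready(e,d), ready(e,e)}
3. push(d,b)  →  {above(b), above(d), inpos(e), marked(a), marked(b), on(b,e), on(c,c), ready(a,e), ready(b,b), ready(b,e), ready(c,a), ready(d,a), ready(e,d), ready(e,e)}
optimal plan length = 3; 3 ≤ 4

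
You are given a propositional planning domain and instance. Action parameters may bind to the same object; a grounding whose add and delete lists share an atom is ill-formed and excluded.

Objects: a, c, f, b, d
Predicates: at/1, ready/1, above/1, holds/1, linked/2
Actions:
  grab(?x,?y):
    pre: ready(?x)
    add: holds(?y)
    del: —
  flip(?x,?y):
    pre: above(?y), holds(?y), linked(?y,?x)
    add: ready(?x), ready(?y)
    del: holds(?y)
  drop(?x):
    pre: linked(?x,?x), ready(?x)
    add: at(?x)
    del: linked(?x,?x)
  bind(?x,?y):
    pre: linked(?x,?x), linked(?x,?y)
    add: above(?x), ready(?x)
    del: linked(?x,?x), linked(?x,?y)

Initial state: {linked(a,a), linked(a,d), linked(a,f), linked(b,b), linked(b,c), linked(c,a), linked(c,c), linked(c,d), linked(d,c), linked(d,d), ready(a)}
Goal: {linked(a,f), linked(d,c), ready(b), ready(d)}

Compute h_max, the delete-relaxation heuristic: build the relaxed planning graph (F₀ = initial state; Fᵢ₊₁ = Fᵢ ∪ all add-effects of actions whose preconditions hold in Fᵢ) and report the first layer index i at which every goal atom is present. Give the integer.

1

F0 = init (11 atoms)
F1 = F0 ∪ {above(a), above(b), above(c), above(d), at(a), holds(a), holds(b), holds(c), holds(d), holds(f), ready(b), ready(c), ready(d)}  (24 atoms)
goal ⊆ F1  ⇒  h_max = 1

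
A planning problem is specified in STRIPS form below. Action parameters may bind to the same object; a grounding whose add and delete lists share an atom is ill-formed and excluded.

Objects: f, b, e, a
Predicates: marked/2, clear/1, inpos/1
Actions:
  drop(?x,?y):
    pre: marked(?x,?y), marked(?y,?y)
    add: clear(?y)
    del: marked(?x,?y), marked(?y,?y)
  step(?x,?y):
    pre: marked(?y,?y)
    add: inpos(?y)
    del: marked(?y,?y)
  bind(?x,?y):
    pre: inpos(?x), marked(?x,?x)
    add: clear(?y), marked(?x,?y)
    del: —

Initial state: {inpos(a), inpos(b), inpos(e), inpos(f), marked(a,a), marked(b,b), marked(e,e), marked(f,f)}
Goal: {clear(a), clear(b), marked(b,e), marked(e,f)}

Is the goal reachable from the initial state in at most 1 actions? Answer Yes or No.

1. drop(a,a)  →  {clear(a), inpos(a), inpos(b), inpos(e), inpos(f), marked(b,b), marked(e,e), marked(f,f)}
2. bind(f,b)  →  {clear(a), clear(b), inpos(a), inpos(b), inpos(e), inpos(f), marked(b,b), marked(e,e), marked(f,b), marked(f,f)}
3. bind(b,e)  →  {clear(a), clear(b), clear(e), inpos(a), inpos(b), inpos(e), inpos(f), marked(b,b), marked(b,e), marked(e,e), marked(f,b), marked(f,f)}
4. bind(e,f)  →  {clear(a), clear(b), clear(e), clear(f), inpos(a), inpos(b), inpos(e), inpos(f), marked(b,b), marked(b,e), marked(e,e), marked(e,f), marked(f,b), marked(f,f)}
optimal plan length = 4; 4 > 1

No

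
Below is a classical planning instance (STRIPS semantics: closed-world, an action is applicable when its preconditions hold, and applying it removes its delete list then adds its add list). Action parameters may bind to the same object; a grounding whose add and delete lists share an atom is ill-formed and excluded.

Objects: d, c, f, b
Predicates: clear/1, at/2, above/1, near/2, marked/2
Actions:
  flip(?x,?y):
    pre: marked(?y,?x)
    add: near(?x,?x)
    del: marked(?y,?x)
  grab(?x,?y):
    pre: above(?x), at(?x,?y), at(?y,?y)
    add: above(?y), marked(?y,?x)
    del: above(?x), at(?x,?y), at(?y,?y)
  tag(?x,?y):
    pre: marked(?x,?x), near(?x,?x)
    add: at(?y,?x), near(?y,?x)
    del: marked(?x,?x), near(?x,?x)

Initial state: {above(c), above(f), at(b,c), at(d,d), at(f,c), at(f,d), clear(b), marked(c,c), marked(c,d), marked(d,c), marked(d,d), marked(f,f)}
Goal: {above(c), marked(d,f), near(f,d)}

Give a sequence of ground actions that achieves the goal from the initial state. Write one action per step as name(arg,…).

1. flip(d,c)  →  {above(c), above(f), at(b,c), at(d,d), at(f,c), at(f,d), clear(b), marked(c,c), marked(d,c), marked(d,d), marked(f,f), near(d,d)}
2. grab(f,d)  →  {above(c), above(d), at(b,c), at(f,c), clear(b), marked(c,c), marked(d,c), marked(d,d), marked(d,f), marked(f,f), near(d,d)}
3. tag(d,f)  →  {above(c), above(d), at(b,c), at(f,c), at(f,d), clear(b), marked(c,c), marked(d,c), marked(d,f), marked(f,f), near(f,d)}

flip(d,c); grab(f,d); tag(d,f)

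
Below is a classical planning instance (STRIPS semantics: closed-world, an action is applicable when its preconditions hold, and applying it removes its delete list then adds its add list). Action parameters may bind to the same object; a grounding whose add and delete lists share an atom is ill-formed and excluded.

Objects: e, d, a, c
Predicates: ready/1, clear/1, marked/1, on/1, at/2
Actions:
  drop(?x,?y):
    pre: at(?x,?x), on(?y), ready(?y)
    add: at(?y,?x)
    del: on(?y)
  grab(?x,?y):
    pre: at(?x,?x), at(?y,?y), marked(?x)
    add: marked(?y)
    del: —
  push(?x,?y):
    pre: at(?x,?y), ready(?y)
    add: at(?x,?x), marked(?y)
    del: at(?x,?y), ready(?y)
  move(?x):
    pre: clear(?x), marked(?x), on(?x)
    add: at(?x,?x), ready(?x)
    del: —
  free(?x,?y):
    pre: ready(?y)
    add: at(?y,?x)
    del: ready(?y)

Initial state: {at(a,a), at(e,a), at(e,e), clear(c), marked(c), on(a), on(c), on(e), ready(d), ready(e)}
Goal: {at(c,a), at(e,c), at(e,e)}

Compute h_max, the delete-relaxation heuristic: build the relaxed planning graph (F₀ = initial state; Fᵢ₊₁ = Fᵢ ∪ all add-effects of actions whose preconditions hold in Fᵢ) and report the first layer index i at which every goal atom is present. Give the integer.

F0 = init (10 atoms)
F1 = F0 ∪ {at(c,c), at(d,a), at(d,c), at(d,d), at(d,e), at(e,c), at(e,d), ready(c)}  (18 atoms)
F2 = F1 ∪ {at(c,a), at(c,d), at(c,e), marked(a), marked(d), marked(e)}  (24 atoms)
goal ⊆ F2  ⇒  h_max = 2

2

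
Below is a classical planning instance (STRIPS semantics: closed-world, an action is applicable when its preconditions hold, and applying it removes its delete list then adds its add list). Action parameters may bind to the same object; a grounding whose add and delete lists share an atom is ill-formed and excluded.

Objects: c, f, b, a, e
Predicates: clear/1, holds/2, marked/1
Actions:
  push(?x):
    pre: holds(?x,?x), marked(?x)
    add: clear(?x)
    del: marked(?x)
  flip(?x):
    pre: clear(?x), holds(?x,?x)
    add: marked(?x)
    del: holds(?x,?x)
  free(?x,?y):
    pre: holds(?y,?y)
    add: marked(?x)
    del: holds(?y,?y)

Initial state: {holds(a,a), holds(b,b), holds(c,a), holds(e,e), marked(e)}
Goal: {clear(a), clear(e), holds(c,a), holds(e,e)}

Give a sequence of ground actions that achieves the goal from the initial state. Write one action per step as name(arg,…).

push(e); free(a,b); push(a)

1. push(e)  →  {clear(e), holds(a,a), holds(b,b), holds(c,a), holds(e,e)}
2. free(a,b)  →  {clear(e), holds(a,a), holds(c,a), holds(e,e), marked(a)}
3. push(a)  →  {clear(a), clear(e), holds(a,a), holds(c,a), holds(e,e)}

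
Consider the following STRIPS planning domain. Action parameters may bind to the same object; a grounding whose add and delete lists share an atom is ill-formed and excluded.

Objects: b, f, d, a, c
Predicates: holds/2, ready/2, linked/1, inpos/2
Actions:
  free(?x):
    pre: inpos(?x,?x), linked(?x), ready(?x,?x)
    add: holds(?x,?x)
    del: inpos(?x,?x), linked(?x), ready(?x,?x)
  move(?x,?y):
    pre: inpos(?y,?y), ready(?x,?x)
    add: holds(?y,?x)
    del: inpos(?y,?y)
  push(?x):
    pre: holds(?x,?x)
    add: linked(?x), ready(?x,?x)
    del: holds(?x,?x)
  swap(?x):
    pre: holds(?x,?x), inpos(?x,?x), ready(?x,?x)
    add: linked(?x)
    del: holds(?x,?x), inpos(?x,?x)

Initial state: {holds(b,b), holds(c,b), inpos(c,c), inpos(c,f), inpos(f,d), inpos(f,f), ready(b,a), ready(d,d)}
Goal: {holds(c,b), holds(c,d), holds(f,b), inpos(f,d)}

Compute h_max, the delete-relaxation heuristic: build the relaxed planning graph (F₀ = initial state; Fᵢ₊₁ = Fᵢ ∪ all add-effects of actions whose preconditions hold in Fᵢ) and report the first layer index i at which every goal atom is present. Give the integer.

F0 = init (8 atoms)
F1 = F0 ∪ {holds(c,d), holds(f,d), linked(b), ready(b,b)}  (12 atoms)
F2 = F1 ∪ {holds(f,b)}  (13 atoms)
goal ⊆ F2  ⇒  h_max = 2

2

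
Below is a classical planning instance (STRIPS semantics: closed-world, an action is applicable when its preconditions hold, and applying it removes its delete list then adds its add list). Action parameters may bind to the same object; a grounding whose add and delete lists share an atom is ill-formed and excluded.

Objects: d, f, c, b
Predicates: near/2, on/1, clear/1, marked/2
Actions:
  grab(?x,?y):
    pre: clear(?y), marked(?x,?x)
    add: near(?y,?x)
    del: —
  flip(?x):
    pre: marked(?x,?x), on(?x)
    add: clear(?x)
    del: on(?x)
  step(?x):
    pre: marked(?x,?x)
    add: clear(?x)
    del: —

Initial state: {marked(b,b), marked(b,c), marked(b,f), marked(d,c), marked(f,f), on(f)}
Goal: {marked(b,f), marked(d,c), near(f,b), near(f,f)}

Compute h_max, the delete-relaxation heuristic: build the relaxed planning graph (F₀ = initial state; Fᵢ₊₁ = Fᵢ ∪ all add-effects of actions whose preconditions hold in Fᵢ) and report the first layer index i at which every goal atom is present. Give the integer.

2

F0 = init (6 atoms)
F1 = F0 ∪ {clear(b), clear(f)}  (8 atoms)
F2 = F1 ∪ {near(b,b), near(b,f), near(f,b), near(f,f)}  (12 atoms)
goal ⊆ F2  ⇒  h_max = 2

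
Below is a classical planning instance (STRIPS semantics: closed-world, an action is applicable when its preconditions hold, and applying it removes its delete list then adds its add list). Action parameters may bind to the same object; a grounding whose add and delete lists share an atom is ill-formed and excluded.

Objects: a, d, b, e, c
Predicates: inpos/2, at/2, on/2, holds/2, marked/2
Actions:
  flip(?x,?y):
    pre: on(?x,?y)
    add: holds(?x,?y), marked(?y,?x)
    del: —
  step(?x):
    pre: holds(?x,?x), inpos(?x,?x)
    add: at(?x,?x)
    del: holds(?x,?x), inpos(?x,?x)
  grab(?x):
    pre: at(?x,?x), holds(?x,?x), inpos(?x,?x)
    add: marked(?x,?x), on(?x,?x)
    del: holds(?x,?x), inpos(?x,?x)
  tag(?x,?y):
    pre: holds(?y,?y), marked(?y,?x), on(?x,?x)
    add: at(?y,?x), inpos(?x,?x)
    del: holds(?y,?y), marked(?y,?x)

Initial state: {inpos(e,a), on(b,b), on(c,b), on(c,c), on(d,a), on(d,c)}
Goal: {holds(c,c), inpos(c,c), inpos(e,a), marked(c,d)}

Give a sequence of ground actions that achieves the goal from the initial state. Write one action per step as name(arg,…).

1. flip(d,c)  →  {holds(d,c), inpos(e,a), marked(c,d), on(b,b), on(c,b), on(c,c), on(d,a), on(d,c)}
2. flip(c,c)  →  {holds(c,c), holds(d,c), inpos(e,a), marked(c,c), marked(c,d), on(b,b), on(c,b), on(c,c), on(d,a), on(d,c)}
3. tag(c,c)  →  {at(c,c), holds(d,c), inpos(c,c), inpos(e,a), marked(c,d), on(b,b), on(c,b), on(c,c), on(d,a), on(d,c)}
4. flip(c,c)  →  {at(c,c), holds(c,c), holds(d,c), inpos(c,c), inpos(e,a), marked(c,c), marked(c,d), on(b,b), on(c,b), on(c,c), on(d,a), on(d,c)}

flip(d,c); flip(c,c); tag(c,c); flip(c,c)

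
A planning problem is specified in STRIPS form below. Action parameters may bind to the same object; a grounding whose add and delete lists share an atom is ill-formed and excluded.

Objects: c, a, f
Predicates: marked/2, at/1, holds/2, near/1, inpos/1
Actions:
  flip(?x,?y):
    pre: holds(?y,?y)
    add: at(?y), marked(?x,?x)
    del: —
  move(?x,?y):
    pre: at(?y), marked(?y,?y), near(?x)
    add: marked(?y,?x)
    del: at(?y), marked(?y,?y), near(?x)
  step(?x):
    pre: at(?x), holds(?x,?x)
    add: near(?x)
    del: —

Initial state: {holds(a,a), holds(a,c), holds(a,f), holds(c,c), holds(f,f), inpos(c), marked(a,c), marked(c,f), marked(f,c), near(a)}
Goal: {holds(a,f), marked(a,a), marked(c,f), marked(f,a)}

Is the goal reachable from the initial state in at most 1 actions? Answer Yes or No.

No

1. flip(a,c)  →  {at(c), holds(a,a), holds(a,c), holds(a,f), holds(c,c), holds(f,f), inpos(c), marked(a,a), marked(a,c), marked(c,f), marked(f,c), near(a)}
2. flip(f,f)  →  {at(c), at(f), holds(a,a), holds(a,c), holds(a,f), holds(c,c), holds(f,f), inpos(c), marked(a,a), marked(a,c), marked(c,f), marked(f,c), marked(f,f), near(a)}
3. move(a,f)  →  {at(c), holds(a,a), holds(a,c), holds(a,f), holds(c,c), holds(f,f), inpos(c), marked(a,a), marked(a,c), marked(c,f), marked(f,a), marked(f,c)}
optimal plan length = 3; 3 > 1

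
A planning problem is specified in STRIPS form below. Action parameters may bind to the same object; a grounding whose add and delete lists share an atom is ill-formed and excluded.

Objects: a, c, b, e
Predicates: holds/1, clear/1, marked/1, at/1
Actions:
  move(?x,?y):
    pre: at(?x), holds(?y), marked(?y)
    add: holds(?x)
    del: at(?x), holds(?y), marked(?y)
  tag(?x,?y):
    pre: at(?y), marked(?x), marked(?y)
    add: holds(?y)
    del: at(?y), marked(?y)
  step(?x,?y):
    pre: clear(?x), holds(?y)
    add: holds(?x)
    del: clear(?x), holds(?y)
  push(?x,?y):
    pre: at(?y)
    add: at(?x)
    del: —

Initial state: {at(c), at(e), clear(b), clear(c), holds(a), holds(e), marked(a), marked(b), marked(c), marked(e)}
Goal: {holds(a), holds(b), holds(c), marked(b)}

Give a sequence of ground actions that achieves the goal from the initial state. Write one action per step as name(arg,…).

tag(a,c); step(b,e)

1. tag(a,c)  →  {at(e), clear(b), clear(c), holds(a), holds(c), holds(e), marked(a), marked(b), marked(e)}
2. step(b,e)  →  {at(e), clear(c), holds(a), holds(b), holds(c), marked(a), marked(b), marked(e)}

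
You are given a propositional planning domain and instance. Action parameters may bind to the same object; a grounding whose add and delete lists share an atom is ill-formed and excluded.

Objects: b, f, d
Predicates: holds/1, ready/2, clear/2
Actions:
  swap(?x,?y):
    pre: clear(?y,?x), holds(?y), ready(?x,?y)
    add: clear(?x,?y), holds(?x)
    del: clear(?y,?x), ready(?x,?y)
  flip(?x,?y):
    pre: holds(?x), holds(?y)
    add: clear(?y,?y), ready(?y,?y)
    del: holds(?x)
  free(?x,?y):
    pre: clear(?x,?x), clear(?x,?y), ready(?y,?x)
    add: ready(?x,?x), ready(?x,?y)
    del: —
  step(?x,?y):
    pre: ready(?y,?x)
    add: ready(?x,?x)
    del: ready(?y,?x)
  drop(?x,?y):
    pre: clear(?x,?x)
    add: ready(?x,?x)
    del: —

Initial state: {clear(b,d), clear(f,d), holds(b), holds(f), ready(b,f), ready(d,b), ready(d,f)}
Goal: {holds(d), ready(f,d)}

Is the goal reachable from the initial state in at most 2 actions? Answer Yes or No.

No

1. swap(d,b)  →  {clear(d,b), clear(f,d), holds(b), holds(d), holds(f), ready(b,f), ready(d,f)}
2. flip(b,f)  →  {clear(d,b), clear(f,d), clear(f,f), holds(d), holds(f), ready(b,f), ready(d,f), ready(f,f)}
3. free(f,d)  →  {clear(d,b), clear(f,d), clear(f,f), holds(d), holds(f), ready(b,f), ready(d,f), ready(f,d), ready(f,f)}
optimal plan length = 3; 3 > 2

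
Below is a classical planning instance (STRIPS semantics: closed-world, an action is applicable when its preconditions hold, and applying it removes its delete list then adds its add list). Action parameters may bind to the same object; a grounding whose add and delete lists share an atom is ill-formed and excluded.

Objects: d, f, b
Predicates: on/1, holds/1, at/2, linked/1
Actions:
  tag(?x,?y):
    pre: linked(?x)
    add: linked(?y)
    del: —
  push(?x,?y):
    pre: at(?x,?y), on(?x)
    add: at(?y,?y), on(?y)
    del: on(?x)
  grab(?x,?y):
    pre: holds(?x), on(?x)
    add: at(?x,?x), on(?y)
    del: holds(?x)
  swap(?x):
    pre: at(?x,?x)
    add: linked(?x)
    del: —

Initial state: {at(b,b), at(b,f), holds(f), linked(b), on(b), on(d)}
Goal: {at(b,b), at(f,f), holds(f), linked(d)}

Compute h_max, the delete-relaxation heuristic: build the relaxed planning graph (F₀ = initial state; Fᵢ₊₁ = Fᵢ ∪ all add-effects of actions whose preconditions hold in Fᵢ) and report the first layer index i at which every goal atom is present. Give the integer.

F0 = init (6 atoms)
F1 = F0 ∪ {at(f,f), linked(d), linked(f), on(f)}  (10 atoms)
goal ⊆ F1  ⇒  h_max = 1

1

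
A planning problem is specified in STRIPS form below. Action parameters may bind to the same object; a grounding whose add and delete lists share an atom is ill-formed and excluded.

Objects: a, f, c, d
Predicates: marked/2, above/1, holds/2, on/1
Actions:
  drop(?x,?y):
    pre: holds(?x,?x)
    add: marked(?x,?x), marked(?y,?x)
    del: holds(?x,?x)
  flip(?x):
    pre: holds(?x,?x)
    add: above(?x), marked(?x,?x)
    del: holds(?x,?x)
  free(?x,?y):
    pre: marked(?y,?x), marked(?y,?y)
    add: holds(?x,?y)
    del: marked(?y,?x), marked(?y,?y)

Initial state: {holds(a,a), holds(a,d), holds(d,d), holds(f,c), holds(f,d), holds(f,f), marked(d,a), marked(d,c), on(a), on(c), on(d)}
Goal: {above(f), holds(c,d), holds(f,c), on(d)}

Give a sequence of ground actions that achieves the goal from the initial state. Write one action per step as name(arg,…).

1. drop(d,a)  →  {holds(a,a), holds(a,d), holds(f,c), holds(f,d), holds(f,f), marked(a,d), marked(d,a), marked(d,c), marked(d,d), on(a), on(c), on(d)}
2. flip(f)  →  {above(f), holds(a,a), holds(a,d), holds(f,c), holds(f,d), marked(a,d), marked(d,a), marked(d,c), marked(d,d), marked(f,f), on(a), on(c), on(d)}
3. free(c,d)  →  {above(f), holds(a,a), holds(a,d), holds(c,d), holds(f,c), holds(f,d), marked(a,d), marked(d,a), marked(f,f), on(a), on(c), on(d)}

drop(d,a); flip(f); free(c,d)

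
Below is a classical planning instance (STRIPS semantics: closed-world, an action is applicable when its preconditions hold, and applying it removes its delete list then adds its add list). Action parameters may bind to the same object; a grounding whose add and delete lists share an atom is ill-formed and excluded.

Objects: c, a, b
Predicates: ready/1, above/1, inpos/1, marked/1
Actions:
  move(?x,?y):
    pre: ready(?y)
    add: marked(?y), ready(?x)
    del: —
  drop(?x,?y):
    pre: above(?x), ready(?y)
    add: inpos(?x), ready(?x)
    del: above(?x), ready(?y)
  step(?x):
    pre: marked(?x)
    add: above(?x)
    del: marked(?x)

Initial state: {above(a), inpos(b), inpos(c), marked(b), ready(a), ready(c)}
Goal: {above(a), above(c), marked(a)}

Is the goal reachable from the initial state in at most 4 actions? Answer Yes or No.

Yes

1. move(c,c)  →  {above(a), inpos(b), inpos(c), marked(b), marked(c), ready(a), ready(c)}
2. move(c,a)  →  {above(a), inpos(b), inpos(c), marked(a), marked(b), marked(c), ready(a), ready(c)}
3. step(c)  →  {above(a), above(c), inpos(b), inpos(c), marked(a), marked(b), ready(a), ready(c)}
optimal plan length = 3; 3 ≤ 4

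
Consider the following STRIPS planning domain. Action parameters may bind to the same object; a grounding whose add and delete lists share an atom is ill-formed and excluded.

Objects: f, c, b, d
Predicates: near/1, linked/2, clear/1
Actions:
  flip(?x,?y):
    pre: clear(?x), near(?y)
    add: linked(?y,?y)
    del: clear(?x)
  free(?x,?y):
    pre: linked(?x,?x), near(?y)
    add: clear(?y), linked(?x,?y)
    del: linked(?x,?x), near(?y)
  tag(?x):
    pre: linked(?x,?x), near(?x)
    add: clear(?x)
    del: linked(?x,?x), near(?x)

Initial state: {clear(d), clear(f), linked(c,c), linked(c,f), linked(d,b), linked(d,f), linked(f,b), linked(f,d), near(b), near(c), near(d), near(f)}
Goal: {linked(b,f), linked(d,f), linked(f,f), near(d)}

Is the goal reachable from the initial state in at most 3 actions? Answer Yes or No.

Yes

1. flip(f,f)  →  {clear(d), linked(c,c), linked(c,f), linked(d,b), linked(d,f), linked(f,b), linked(f,d), linked(f,f), near(b), near(c), near(d), near(f)}
2. flip(d,b)  →  {linked(b,b), linked(c,c), linked(c,f), linked(d,b), linked(d,f), linked(f,b), linked(f,d), linked(f,f), near(b), near(c), near(d), near(f)}
3. free(b,f)  →  {clear(f), linked(b,f), linked(c,c), linked(c,f), linked(d,b), linked(d,f), linked(f,b), linked(f,d), linked(f,f), near(b), near(c), near(d)}
optimal plan length = 3; 3 ≤ 3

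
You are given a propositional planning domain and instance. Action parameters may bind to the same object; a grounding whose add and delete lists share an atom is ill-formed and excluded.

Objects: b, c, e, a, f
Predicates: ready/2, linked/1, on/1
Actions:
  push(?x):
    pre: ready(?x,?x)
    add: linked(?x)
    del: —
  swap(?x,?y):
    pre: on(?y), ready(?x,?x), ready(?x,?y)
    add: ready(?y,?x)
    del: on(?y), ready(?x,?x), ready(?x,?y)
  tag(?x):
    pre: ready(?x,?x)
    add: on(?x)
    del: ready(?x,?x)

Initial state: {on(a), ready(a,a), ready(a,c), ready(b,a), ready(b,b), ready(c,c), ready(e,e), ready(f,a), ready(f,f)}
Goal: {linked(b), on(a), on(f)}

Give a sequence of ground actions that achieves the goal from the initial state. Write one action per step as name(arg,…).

push(b); tag(f)

1. push(b)  →  {linked(b), on(a), ready(a,a), ready(a,c), ready(b,a), ready(b,b), ready(c,c), ready(e,e), ready(f,a), ready(f,f)}
2. tag(f)  →  {linked(b), on(a), on(f), ready(a,a), ready(a,c), ready(b,a), ready(b,b), ready(c,c), ready(e,e), ready(f,a)}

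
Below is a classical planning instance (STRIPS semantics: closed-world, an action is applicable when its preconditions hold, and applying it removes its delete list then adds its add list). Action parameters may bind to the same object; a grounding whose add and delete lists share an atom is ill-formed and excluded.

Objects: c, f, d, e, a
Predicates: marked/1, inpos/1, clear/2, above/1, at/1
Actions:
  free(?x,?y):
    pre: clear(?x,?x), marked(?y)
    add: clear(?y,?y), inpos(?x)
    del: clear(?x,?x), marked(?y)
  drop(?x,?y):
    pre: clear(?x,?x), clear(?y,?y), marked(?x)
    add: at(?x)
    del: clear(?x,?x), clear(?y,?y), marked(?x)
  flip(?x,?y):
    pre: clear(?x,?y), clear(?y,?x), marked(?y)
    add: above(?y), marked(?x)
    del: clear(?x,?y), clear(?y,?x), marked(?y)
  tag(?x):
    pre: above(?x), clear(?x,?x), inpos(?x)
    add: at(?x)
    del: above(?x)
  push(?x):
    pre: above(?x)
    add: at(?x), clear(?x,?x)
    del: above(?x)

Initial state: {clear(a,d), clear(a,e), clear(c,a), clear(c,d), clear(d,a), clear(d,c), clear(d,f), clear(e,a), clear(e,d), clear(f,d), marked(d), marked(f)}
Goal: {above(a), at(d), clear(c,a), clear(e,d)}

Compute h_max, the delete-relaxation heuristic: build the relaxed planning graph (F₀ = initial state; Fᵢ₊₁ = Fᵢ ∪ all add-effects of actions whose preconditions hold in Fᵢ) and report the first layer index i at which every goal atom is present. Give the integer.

2

F0 = init (12 atoms)
F1 = F0 ∪ {above(d), above(f), marked(a), marked(c)}  (16 atoms)
F2 = F1 ∪ {above(a), above(c), at(d), at(f), clear(d,d), clear(f,f), marked(e)}  (23 atoms)
goal ⊆ F2  ⇒  h_max = 2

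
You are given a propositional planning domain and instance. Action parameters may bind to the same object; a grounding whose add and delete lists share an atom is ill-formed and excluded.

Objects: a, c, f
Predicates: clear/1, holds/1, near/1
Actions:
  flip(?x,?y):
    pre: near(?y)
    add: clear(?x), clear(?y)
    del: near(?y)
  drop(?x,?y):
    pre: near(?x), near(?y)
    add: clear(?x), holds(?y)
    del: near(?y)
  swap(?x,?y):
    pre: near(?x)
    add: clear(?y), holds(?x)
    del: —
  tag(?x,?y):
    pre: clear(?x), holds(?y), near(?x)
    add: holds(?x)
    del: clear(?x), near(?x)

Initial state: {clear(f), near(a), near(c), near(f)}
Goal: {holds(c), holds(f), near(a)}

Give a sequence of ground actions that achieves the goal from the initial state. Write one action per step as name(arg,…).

1. drop(a,c)  →  {clear(a), clear(f), holds(c), near(a), near(f)}
2. drop(a,f)  →  {clear(a), clear(f), holds(c), holds(f), near(a)}

drop(a,c); drop(a,f)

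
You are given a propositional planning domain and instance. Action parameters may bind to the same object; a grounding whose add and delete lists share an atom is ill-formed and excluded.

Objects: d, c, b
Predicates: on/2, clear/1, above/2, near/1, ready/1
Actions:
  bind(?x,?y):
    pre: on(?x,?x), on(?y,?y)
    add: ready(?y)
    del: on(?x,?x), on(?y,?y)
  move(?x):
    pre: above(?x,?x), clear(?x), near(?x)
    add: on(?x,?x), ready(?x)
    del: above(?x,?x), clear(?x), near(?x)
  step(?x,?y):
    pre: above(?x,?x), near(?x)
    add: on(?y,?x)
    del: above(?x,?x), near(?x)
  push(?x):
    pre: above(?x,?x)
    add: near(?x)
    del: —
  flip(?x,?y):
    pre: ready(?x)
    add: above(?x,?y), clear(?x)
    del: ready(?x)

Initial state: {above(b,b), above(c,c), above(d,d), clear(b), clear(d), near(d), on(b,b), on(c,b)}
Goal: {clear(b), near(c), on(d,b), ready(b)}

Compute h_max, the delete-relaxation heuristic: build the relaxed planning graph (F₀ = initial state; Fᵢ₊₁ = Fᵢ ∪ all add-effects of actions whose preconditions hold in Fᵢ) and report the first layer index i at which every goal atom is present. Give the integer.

F0 = init (8 atoms)
F1 = F0 ∪ {near(b), near(c), on(b,d), on(c,d), on(d,d), ready(b), ready(d)}  (15 atoms)
F2 = F1 ∪ {above(b,c), above(b,d), above(d,b), above(d,c), on(b,c), on(c,c), on(d,b), on(d,c)}  (23 atoms)
goal ⊆ F2  ⇒  h_max = 2

2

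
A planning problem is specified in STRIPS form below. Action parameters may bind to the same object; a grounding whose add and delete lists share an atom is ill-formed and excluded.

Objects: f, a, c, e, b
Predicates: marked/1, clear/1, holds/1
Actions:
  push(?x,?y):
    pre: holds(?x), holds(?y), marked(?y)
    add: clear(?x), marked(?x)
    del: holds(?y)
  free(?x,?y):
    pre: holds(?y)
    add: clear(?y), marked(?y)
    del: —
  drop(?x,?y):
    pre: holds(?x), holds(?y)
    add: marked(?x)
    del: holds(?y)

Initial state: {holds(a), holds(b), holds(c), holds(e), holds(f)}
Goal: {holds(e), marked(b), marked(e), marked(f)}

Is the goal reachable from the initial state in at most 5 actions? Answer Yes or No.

1. free(f,f)  →  {clear(f), holds(a), holds(b), holds(c), holds(e), holds(f), marked(f)}
2. push(e,f)  →  {clear(e), clear(f), holds(a), holds(b), holds(c), holds(e), marked(e), marked(f)}
3. free(f,b)  →  {clear(b), clear(e), clear(f), holds(a), holds(b), holds(c), holds(e), marked(b), marked(e), marked(f)}
optimal plan length = 3; 3 ≤ 5

Yes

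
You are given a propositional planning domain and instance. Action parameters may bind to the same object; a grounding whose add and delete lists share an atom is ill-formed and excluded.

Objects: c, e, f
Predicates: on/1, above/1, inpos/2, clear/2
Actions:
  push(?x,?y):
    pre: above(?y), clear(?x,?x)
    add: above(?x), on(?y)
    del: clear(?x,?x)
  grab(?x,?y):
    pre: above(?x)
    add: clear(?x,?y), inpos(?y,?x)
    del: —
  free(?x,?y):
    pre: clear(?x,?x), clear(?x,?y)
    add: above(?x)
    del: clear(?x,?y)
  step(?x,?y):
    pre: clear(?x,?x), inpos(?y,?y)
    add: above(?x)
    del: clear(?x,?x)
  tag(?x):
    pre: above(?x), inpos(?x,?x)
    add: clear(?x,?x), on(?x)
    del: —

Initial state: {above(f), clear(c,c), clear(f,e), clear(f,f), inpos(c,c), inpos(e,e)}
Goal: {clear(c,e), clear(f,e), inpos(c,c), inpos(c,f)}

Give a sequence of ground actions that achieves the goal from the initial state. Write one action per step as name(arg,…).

push(c,f); grab(c,e); grab(f,c)

1. push(c,f)  →  {above(c), above(f), clear(f,e), clear(f,f), inpos(c,c), inpos(e,e), on(f)}
2. grab(c,e)  →  {above(c), above(f), clear(c,e), clear(f,e), clear(f,f), inpos(c,c), inpos(e,c), inpos(e,e), on(f)}
3. grab(f,c)  →  {above(c), above(f), clear(c,e), clear(f,c), clear(f,e), clear(f,f), inpos(c,c), inpos(c,f), inpos(e,c), inpos(e,e), on(f)}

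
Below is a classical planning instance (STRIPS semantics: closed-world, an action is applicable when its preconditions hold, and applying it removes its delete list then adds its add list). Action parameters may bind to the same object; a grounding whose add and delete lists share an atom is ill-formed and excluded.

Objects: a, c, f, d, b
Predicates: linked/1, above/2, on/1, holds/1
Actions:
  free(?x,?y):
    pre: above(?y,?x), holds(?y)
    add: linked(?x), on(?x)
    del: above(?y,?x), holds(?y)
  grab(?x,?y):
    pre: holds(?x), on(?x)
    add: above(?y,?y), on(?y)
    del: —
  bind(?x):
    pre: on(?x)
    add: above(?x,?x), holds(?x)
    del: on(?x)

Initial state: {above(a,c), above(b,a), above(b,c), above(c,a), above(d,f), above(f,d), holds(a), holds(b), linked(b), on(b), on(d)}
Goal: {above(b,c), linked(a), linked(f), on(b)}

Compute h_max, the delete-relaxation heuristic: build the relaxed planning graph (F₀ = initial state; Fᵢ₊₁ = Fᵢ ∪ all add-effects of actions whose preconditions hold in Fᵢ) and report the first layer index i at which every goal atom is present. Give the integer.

2

F0 = init (11 atoms)
F1 = F0 ∪ {above(a,a), above(b,b), above(c,c), above(d,d), above(f,f), holds(d), linked(a), linked(c), on(a), on(c), on(f)}  (22 atoms)
F2 = F1 ∪ {holds(c), holds(f), linked(d), linked(f)}  (26 atoms)
goal ⊆ F2  ⇒  h_max = 2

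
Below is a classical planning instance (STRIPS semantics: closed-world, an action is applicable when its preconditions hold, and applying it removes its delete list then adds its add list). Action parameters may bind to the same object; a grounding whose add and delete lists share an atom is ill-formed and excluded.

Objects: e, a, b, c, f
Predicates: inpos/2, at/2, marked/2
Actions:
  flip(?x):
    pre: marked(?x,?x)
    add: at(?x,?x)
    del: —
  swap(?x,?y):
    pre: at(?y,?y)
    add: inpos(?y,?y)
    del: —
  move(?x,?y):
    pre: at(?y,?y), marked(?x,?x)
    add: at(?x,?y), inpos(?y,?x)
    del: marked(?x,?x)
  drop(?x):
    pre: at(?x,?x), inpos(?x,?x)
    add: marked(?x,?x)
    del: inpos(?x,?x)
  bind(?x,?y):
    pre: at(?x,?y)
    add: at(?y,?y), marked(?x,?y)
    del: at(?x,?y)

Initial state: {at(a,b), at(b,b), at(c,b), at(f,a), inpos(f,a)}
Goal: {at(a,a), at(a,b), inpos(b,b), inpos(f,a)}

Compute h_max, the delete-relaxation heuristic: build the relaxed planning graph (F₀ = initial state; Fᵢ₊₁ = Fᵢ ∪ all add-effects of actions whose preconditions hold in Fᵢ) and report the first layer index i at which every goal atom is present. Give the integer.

F0 = init (5 atoms)
F1 = F0 ∪ {at(a,a), inpos(b,b), marked(a,b), marked(c,b), marked(f,a)}  (10 atoms)
goal ⊆ F1  ⇒  h_max = 1

1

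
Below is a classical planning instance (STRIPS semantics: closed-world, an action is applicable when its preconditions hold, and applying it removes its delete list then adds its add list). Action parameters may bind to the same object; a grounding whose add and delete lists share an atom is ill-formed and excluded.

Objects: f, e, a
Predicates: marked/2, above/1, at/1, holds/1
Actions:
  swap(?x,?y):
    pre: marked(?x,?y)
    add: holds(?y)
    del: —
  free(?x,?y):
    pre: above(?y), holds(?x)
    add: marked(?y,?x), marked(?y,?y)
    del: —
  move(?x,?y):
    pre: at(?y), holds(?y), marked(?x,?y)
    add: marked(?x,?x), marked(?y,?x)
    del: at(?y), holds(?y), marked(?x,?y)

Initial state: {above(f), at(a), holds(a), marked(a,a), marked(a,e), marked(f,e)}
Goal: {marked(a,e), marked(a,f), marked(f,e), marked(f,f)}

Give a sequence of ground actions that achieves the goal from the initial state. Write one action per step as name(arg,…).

1. free(a,f)  →  {above(f), at(a), holds(a), marked(a,a), marked(a,e), marked(f,a), marked(f,e), marked(f,f)}
2. move(f,a)  →  {above(f), marked(a,a), marked(a,e), marked(a,f), marked(f,e), marked(f,f)}

free(a,f); move(f,a)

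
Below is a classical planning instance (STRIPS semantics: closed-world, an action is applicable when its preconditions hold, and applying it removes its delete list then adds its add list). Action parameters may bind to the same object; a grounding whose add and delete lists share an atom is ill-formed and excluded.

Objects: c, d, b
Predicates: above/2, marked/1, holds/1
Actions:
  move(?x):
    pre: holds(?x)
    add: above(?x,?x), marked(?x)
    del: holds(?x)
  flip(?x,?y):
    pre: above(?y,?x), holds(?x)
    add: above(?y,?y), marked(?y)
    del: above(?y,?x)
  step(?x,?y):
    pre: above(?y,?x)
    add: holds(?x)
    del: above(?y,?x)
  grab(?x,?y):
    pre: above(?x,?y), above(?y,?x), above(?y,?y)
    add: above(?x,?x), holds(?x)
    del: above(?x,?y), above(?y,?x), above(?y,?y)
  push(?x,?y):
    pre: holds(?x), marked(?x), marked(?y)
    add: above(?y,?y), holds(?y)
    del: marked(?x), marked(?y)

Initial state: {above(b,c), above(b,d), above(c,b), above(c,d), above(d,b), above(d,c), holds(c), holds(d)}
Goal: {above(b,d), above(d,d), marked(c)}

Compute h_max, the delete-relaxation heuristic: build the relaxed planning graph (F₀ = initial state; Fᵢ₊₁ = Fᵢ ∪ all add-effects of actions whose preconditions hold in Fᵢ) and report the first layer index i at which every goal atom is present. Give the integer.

1

F0 = init (8 atoms)
F1 = F0 ∪ {above(b,b), above(c,c), above(d,d), holds(b), marked(b), marked(c), marked(d)}  (15 atoms)
goal ⊆ F1  ⇒  h_max = 1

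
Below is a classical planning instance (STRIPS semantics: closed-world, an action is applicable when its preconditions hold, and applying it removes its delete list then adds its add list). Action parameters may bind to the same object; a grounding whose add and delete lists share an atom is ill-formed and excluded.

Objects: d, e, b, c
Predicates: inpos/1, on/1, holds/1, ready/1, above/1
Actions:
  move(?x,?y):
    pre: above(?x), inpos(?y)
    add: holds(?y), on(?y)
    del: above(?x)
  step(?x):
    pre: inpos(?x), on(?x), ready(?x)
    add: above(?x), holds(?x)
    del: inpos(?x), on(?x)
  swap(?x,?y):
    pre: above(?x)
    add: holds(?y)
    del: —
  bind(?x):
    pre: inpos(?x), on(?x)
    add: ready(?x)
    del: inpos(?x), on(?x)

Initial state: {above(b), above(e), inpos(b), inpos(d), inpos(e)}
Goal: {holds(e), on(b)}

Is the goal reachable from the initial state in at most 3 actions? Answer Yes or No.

Yes

1. move(e,e)  →  {above(b), holds(e), inpos(b), inpos(d), inpos(e), on(e)}
2. move(b,b)  →  {holds(b), holds(e), inpos(b), inpos(d), inpos(e), on(b), on(e)}
optimal plan length = 2; 2 ≤ 3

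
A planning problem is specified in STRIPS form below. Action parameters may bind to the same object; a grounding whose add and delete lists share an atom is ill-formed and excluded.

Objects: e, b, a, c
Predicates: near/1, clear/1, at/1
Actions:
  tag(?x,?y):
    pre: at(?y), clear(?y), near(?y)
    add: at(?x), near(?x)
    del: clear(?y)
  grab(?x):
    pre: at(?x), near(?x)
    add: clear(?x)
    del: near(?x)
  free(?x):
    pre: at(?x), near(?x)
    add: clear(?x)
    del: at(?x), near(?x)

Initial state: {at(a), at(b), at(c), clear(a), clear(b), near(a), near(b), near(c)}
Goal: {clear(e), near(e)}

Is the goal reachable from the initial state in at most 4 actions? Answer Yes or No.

Yes

1. tag(e,b)  →  {at(a), at(b), at(c), at(e), clear(a), near(a), near(b), near(c), near(e)}
2. grab(e)  →  {at(a), at(b), at(c), at(e), clear(a), clear(e), near(a), near(b), near(c)}
3. tag(e,a)  →  {at(a), at(b), at(c), at(e), clear(e), near(a), near(b), near(c), near(e)}
optimal plan length = 3; 3 ≤ 4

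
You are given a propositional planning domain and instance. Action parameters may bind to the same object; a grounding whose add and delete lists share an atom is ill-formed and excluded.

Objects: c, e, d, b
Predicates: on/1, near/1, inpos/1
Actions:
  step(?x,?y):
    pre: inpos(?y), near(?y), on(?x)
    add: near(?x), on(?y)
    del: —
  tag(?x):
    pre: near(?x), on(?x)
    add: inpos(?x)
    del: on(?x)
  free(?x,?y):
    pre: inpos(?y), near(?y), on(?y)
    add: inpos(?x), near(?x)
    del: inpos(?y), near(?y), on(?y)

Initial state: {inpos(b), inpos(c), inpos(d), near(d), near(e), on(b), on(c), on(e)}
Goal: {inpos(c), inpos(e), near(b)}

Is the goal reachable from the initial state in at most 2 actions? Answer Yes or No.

1. step(b,d)  →  {inpos(b), inpos(c), inpos(d), near(b), near(d), near(e), on(b), on(c), on(d), on(e)}
2. tag(e)  →  {inpos(b), inpos(c), inpos(d), inpos(e), near(b), near(d), near(e), on(b), on(c), on(d)}
optimal plan length = 2; 2 ≤ 2

Yes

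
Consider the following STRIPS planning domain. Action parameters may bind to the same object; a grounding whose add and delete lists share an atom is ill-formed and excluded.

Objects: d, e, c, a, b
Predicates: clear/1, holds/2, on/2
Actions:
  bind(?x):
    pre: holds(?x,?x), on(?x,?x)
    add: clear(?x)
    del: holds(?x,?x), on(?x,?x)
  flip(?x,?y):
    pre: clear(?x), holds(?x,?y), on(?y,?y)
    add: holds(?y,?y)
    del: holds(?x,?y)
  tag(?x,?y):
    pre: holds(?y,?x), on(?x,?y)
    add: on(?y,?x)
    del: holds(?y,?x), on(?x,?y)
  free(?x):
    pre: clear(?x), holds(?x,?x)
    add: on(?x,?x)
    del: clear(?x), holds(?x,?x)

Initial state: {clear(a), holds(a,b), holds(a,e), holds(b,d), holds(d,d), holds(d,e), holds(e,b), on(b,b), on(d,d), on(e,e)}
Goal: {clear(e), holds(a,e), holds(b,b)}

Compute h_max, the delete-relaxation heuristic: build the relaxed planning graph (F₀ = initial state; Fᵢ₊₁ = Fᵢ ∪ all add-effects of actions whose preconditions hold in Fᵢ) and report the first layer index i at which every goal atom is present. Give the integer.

F0 = init (10 atoms)
F1 = F0 ∪ {clear(d), holds(b,b), holds(e,e)}  (13 atoms)
F2 = F1 ∪ {clear(b), clear(e)}  (15 atoms)
goal ⊆ F2  ⇒  h_max = 2

2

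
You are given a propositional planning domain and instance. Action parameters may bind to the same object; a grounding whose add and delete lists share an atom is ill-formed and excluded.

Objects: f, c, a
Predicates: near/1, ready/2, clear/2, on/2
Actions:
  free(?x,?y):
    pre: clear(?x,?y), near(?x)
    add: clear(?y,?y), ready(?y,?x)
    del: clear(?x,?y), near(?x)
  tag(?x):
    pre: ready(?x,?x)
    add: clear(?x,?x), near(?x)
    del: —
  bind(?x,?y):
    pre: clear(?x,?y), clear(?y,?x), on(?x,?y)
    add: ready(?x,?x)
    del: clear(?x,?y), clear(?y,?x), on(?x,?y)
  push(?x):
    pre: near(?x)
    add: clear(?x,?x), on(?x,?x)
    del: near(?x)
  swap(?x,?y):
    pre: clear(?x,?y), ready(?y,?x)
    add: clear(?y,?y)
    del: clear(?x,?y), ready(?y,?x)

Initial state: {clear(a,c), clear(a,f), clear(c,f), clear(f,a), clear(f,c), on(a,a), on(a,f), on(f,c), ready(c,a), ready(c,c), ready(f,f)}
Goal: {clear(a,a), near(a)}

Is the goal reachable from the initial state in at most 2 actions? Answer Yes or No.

Yes

1. bind(a,f)  →  {clear(a,c), clear(c,f), clear(f,c), on(a,a), on(f,c), ready(a,a), ready(c,a), ready(c,c), ready(f,f)}
2. tag(a)  →  {clear(a,a), clear(a,c), clear(c,f), clear(f,c), near(a), on(a,a), on(f,c), ready(a,a), ready(c,a), ready(c,c), ready(f,f)}
optimal plan length = 2; 2 ≤ 2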